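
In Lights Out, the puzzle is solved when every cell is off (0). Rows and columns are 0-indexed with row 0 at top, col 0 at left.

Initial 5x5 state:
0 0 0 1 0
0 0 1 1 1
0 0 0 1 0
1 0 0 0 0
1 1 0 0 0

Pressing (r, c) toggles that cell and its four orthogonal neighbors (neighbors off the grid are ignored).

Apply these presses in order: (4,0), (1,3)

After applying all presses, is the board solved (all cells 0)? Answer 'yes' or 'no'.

Answer: yes

Derivation:
After press 1 at (4,0):
0 0 0 1 0
0 0 1 1 1
0 0 0 1 0
0 0 0 0 0
0 0 0 0 0

After press 2 at (1,3):
0 0 0 0 0
0 0 0 0 0
0 0 0 0 0
0 0 0 0 0
0 0 0 0 0

Lights still on: 0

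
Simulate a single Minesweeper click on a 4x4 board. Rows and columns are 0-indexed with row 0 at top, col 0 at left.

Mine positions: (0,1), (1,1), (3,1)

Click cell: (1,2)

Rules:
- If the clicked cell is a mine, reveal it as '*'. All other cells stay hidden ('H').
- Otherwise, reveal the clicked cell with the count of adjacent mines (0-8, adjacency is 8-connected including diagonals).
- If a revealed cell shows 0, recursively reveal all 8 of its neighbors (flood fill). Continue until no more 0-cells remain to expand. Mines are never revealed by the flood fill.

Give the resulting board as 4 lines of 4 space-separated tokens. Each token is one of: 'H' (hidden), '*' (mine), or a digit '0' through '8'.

H H H H
H H 2 H
H H H H
H H H H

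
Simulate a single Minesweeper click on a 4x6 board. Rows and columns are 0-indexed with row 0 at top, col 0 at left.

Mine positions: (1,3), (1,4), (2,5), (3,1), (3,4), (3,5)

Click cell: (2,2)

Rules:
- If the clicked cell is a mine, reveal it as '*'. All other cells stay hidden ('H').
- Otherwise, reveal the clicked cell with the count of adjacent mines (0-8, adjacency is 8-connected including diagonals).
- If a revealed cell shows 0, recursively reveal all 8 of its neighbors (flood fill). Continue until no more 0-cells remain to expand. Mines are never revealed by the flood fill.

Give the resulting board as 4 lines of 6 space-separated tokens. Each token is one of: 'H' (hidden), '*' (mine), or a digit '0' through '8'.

H H H H H H
H H H H H H
H H 2 H H H
H H H H H H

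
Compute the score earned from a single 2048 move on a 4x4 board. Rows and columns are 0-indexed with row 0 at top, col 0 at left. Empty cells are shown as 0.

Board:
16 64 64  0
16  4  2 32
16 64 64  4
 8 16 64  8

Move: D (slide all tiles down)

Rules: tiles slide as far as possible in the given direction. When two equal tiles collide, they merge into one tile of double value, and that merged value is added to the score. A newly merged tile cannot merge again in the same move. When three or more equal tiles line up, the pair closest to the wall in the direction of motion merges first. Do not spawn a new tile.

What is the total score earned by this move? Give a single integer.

Slide down:
col 0: [16, 16, 16, 8] -> [0, 16, 32, 8]  score +32 (running 32)
col 1: [64, 4, 64, 16] -> [64, 4, 64, 16]  score +0 (running 32)
col 2: [64, 2, 64, 64] -> [0, 64, 2, 128]  score +128 (running 160)
col 3: [0, 32, 4, 8] -> [0, 32, 4, 8]  score +0 (running 160)
Board after move:
  0  64   0   0
 16   4  64  32
 32  64   2   4
  8  16 128   8

Answer: 160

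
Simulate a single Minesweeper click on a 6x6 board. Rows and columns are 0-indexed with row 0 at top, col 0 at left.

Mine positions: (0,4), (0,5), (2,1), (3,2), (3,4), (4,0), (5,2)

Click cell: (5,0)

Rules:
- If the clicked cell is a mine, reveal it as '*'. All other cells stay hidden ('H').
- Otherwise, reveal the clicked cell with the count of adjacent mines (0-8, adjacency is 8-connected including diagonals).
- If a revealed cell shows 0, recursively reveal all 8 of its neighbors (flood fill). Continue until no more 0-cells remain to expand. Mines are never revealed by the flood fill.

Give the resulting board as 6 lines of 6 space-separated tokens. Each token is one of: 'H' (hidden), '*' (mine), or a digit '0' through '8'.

H H H H H H
H H H H H H
H H H H H H
H H H H H H
H H H H H H
1 H H H H H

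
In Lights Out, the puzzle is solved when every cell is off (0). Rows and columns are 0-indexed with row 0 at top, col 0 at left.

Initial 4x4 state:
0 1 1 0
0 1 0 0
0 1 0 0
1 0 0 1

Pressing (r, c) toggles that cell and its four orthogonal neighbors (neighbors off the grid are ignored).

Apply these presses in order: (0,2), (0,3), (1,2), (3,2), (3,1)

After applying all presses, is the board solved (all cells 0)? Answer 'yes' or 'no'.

After press 1 at (0,2):
0 0 0 1
0 1 1 0
0 1 0 0
1 0 0 1

After press 2 at (0,3):
0 0 1 0
0 1 1 1
0 1 0 0
1 0 0 1

After press 3 at (1,2):
0 0 0 0
0 0 0 0
0 1 1 0
1 0 0 1

After press 4 at (3,2):
0 0 0 0
0 0 0 0
0 1 0 0
1 1 1 0

After press 5 at (3,1):
0 0 0 0
0 0 0 0
0 0 0 0
0 0 0 0

Lights still on: 0

Answer: yes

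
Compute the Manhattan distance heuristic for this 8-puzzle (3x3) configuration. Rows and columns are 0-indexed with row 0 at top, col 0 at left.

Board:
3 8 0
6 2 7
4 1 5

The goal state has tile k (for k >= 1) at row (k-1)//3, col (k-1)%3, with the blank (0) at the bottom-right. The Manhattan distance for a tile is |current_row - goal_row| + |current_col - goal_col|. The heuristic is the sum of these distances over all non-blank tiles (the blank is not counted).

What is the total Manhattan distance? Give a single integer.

Answer: 16

Derivation:
Tile 3: (0,0)->(0,2) = 2
Tile 8: (0,1)->(2,1) = 2
Tile 6: (1,0)->(1,2) = 2
Tile 2: (1,1)->(0,1) = 1
Tile 7: (1,2)->(2,0) = 3
Tile 4: (2,0)->(1,0) = 1
Tile 1: (2,1)->(0,0) = 3
Tile 5: (2,2)->(1,1) = 2
Sum: 2 + 2 + 2 + 1 + 3 + 1 + 3 + 2 = 16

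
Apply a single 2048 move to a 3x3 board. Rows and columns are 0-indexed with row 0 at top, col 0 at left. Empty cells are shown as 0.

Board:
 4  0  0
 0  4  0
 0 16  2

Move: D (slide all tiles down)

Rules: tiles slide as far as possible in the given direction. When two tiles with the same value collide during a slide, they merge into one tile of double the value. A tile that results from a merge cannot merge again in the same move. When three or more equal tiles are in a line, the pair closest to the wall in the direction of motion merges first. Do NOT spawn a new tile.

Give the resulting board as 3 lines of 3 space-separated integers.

Slide down:
col 0: [4, 0, 0] -> [0, 0, 4]
col 1: [0, 4, 16] -> [0, 4, 16]
col 2: [0, 0, 2] -> [0, 0, 2]

Answer:  0  0  0
 0  4  0
 4 16  2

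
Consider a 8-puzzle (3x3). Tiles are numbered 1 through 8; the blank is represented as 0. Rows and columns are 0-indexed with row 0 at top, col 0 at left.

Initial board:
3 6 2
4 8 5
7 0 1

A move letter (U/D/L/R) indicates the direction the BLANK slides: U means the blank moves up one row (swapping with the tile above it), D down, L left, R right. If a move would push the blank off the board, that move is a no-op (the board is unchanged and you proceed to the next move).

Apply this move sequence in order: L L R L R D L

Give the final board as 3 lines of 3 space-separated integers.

Answer: 3 6 2
4 8 5
0 7 1

Derivation:
After move 1 (L):
3 6 2
4 8 5
0 7 1

After move 2 (L):
3 6 2
4 8 5
0 7 1

After move 3 (R):
3 6 2
4 8 5
7 0 1

After move 4 (L):
3 6 2
4 8 5
0 7 1

After move 5 (R):
3 6 2
4 8 5
7 0 1

After move 6 (D):
3 6 2
4 8 5
7 0 1

After move 7 (L):
3 6 2
4 8 5
0 7 1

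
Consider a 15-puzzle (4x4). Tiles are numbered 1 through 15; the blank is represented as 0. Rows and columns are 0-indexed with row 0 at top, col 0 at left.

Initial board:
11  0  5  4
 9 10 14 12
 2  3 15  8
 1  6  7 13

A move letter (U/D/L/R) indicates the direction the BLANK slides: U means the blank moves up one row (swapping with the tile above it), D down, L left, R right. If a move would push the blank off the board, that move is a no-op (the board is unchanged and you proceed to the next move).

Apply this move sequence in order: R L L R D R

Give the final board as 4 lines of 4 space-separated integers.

After move 1 (R):
11  5  0  4
 9 10 14 12
 2  3 15  8
 1  6  7 13

After move 2 (L):
11  0  5  4
 9 10 14 12
 2  3 15  8
 1  6  7 13

After move 3 (L):
 0 11  5  4
 9 10 14 12
 2  3 15  8
 1  6  7 13

After move 4 (R):
11  0  5  4
 9 10 14 12
 2  3 15  8
 1  6  7 13

After move 5 (D):
11 10  5  4
 9  0 14 12
 2  3 15  8
 1  6  7 13

After move 6 (R):
11 10  5  4
 9 14  0 12
 2  3 15  8
 1  6  7 13

Answer: 11 10  5  4
 9 14  0 12
 2  3 15  8
 1  6  7 13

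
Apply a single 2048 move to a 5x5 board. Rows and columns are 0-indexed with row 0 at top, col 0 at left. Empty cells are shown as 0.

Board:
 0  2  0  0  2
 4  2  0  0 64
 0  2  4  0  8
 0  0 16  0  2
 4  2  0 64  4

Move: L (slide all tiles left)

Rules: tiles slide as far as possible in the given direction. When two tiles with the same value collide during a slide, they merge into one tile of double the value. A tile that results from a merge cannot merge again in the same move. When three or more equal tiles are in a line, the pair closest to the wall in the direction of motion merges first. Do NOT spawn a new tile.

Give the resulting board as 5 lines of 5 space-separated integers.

Answer:  4  0  0  0  0
 4  2 64  0  0
 2  4  8  0  0
16  2  0  0  0
 4  2 64  4  0

Derivation:
Slide left:
row 0: [0, 2, 0, 0, 2] -> [4, 0, 0, 0, 0]
row 1: [4, 2, 0, 0, 64] -> [4, 2, 64, 0, 0]
row 2: [0, 2, 4, 0, 8] -> [2, 4, 8, 0, 0]
row 3: [0, 0, 16, 0, 2] -> [16, 2, 0, 0, 0]
row 4: [4, 2, 0, 64, 4] -> [4, 2, 64, 4, 0]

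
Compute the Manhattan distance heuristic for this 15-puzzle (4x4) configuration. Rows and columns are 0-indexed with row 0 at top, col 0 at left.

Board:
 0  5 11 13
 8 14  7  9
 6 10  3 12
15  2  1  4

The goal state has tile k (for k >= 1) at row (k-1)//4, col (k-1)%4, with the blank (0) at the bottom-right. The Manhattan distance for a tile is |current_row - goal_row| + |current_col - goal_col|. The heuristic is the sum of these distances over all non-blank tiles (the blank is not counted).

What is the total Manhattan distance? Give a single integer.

Tile 5: at (0,1), goal (1,0), distance |0-1|+|1-0| = 2
Tile 11: at (0,2), goal (2,2), distance |0-2|+|2-2| = 2
Tile 13: at (0,3), goal (3,0), distance |0-3|+|3-0| = 6
Tile 8: at (1,0), goal (1,3), distance |1-1|+|0-3| = 3
Tile 14: at (1,1), goal (3,1), distance |1-3|+|1-1| = 2
Tile 7: at (1,2), goal (1,2), distance |1-1|+|2-2| = 0
Tile 9: at (1,3), goal (2,0), distance |1-2|+|3-0| = 4
Tile 6: at (2,0), goal (1,1), distance |2-1|+|0-1| = 2
Tile 10: at (2,1), goal (2,1), distance |2-2|+|1-1| = 0
Tile 3: at (2,2), goal (0,2), distance |2-0|+|2-2| = 2
Tile 12: at (2,3), goal (2,3), distance |2-2|+|3-3| = 0
Tile 15: at (3,0), goal (3,2), distance |3-3|+|0-2| = 2
Tile 2: at (3,1), goal (0,1), distance |3-0|+|1-1| = 3
Tile 1: at (3,2), goal (0,0), distance |3-0|+|2-0| = 5
Tile 4: at (3,3), goal (0,3), distance |3-0|+|3-3| = 3
Sum: 2 + 2 + 6 + 3 + 2 + 0 + 4 + 2 + 0 + 2 + 0 + 2 + 3 + 5 + 3 = 36

Answer: 36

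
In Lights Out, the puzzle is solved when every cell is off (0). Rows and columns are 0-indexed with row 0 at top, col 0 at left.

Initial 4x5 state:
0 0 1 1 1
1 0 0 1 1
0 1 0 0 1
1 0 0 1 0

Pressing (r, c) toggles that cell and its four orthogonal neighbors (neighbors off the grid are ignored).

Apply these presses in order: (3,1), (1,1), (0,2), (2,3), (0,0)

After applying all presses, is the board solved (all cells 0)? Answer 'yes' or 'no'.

After press 1 at (3,1):
0 0 1 1 1
1 0 0 1 1
0 0 0 0 1
0 1 1 1 0

After press 2 at (1,1):
0 1 1 1 1
0 1 1 1 1
0 1 0 0 1
0 1 1 1 0

After press 3 at (0,2):
0 0 0 0 1
0 1 0 1 1
0 1 0 0 1
0 1 1 1 0

After press 4 at (2,3):
0 0 0 0 1
0 1 0 0 1
0 1 1 1 0
0 1 1 0 0

After press 5 at (0,0):
1 1 0 0 1
1 1 0 0 1
0 1 1 1 0
0 1 1 0 0

Lights still on: 11

Answer: no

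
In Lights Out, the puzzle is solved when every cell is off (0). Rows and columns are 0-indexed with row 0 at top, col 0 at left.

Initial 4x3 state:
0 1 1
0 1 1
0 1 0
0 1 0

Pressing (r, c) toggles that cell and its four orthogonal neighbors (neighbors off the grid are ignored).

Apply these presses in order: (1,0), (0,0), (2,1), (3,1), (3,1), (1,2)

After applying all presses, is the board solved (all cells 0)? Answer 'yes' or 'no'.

Answer: yes

Derivation:
After press 1 at (1,0):
1 1 1
1 0 1
1 1 0
0 1 0

After press 2 at (0,0):
0 0 1
0 0 1
1 1 0
0 1 0

After press 3 at (2,1):
0 0 1
0 1 1
0 0 1
0 0 0

After press 4 at (3,1):
0 0 1
0 1 1
0 1 1
1 1 1

After press 5 at (3,1):
0 0 1
0 1 1
0 0 1
0 0 0

After press 6 at (1,2):
0 0 0
0 0 0
0 0 0
0 0 0

Lights still on: 0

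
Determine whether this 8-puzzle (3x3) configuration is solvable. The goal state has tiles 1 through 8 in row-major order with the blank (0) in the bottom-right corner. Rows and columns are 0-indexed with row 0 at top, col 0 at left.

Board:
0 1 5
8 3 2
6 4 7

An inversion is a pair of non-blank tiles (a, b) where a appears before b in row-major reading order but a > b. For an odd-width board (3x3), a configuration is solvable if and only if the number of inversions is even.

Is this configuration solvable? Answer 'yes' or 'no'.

Answer: yes

Derivation:
Inversions (pairs i<j in row-major order where tile[i] > tile[j] > 0): 10
10 is even, so the puzzle is solvable.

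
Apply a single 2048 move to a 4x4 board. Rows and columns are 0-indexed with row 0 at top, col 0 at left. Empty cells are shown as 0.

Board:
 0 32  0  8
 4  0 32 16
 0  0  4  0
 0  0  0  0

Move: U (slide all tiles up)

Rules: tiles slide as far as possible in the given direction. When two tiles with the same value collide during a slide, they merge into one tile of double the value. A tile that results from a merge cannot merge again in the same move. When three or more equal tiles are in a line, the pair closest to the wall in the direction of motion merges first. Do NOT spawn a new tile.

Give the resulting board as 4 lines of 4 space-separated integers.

Slide up:
col 0: [0, 4, 0, 0] -> [4, 0, 0, 0]
col 1: [32, 0, 0, 0] -> [32, 0, 0, 0]
col 2: [0, 32, 4, 0] -> [32, 4, 0, 0]
col 3: [8, 16, 0, 0] -> [8, 16, 0, 0]

Answer:  4 32 32  8
 0  0  4 16
 0  0  0  0
 0  0  0  0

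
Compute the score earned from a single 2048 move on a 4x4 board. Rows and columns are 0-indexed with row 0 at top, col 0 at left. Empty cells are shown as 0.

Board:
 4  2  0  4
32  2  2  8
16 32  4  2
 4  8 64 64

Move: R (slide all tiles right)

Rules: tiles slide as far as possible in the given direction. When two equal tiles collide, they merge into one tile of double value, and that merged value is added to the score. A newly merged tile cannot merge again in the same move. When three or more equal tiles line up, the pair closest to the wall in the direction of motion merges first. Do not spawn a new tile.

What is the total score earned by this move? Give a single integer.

Slide right:
row 0: [4, 2, 0, 4] -> [0, 4, 2, 4]  score +0 (running 0)
row 1: [32, 2, 2, 8] -> [0, 32, 4, 8]  score +4 (running 4)
row 2: [16, 32, 4, 2] -> [16, 32, 4, 2]  score +0 (running 4)
row 3: [4, 8, 64, 64] -> [0, 4, 8, 128]  score +128 (running 132)
Board after move:
  0   4   2   4
  0  32   4   8
 16  32   4   2
  0   4   8 128

Answer: 132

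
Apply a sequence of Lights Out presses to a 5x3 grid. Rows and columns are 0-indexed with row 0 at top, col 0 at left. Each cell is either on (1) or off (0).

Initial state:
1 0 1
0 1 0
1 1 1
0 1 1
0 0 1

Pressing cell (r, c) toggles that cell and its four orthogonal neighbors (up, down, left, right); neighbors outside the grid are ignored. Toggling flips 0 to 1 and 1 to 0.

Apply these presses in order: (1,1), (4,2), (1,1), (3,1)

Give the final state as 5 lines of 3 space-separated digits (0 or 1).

Answer: 1 0 1
0 1 0
1 0 1
1 0 1
0 0 0

Derivation:
After press 1 at (1,1):
1 1 1
1 0 1
1 0 1
0 1 1
0 0 1

After press 2 at (4,2):
1 1 1
1 0 1
1 0 1
0 1 0
0 1 0

After press 3 at (1,1):
1 0 1
0 1 0
1 1 1
0 1 0
0 1 0

After press 4 at (3,1):
1 0 1
0 1 0
1 0 1
1 0 1
0 0 0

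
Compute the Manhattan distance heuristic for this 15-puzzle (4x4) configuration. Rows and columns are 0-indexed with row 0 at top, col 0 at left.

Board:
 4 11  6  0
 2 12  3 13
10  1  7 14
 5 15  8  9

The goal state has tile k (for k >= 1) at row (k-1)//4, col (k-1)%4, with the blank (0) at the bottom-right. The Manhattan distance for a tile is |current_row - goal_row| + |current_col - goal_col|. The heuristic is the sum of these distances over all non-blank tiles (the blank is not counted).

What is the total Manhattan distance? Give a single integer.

Answer: 37

Derivation:
Tile 4: (0,0)->(0,3) = 3
Tile 11: (0,1)->(2,2) = 3
Tile 6: (0,2)->(1,1) = 2
Tile 2: (1,0)->(0,1) = 2
Tile 12: (1,1)->(2,3) = 3
Tile 3: (1,2)->(0,2) = 1
Tile 13: (1,3)->(3,0) = 5
Tile 10: (2,0)->(2,1) = 1
Tile 1: (2,1)->(0,0) = 3
Tile 7: (2,2)->(1,2) = 1
Tile 14: (2,3)->(3,1) = 3
Tile 5: (3,0)->(1,0) = 2
Tile 15: (3,1)->(3,2) = 1
Tile 8: (3,2)->(1,3) = 3
Tile 9: (3,3)->(2,0) = 4
Sum: 3 + 3 + 2 + 2 + 3 + 1 + 5 + 1 + 3 + 1 + 3 + 2 + 1 + 3 + 4 = 37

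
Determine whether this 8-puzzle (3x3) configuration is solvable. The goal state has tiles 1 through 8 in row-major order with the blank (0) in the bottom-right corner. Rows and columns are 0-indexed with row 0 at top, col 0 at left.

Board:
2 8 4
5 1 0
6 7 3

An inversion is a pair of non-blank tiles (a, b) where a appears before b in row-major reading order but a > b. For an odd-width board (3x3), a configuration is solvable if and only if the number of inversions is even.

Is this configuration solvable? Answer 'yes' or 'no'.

Answer: no

Derivation:
Inversions (pairs i<j in row-major order where tile[i] > tile[j] > 0): 13
13 is odd, so the puzzle is not solvable.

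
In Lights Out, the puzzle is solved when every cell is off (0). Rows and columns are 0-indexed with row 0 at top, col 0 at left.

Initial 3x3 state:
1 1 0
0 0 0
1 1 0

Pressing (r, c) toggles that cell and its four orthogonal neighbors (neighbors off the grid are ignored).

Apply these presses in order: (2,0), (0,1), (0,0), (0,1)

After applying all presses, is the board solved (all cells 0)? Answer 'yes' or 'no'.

Answer: yes

Derivation:
After press 1 at (2,0):
1 1 0
1 0 0
0 0 0

After press 2 at (0,1):
0 0 1
1 1 0
0 0 0

After press 3 at (0,0):
1 1 1
0 1 0
0 0 0

After press 4 at (0,1):
0 0 0
0 0 0
0 0 0

Lights still on: 0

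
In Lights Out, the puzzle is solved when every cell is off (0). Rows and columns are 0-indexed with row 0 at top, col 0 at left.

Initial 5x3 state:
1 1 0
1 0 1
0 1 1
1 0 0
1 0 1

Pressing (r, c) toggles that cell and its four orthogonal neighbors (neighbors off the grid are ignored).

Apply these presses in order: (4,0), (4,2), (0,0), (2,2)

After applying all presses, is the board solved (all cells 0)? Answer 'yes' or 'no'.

Answer: yes

Derivation:
After press 1 at (4,0):
1 1 0
1 0 1
0 1 1
0 0 0
0 1 1

After press 2 at (4,2):
1 1 0
1 0 1
0 1 1
0 0 1
0 0 0

After press 3 at (0,0):
0 0 0
0 0 1
0 1 1
0 0 1
0 0 0

After press 4 at (2,2):
0 0 0
0 0 0
0 0 0
0 0 0
0 0 0

Lights still on: 0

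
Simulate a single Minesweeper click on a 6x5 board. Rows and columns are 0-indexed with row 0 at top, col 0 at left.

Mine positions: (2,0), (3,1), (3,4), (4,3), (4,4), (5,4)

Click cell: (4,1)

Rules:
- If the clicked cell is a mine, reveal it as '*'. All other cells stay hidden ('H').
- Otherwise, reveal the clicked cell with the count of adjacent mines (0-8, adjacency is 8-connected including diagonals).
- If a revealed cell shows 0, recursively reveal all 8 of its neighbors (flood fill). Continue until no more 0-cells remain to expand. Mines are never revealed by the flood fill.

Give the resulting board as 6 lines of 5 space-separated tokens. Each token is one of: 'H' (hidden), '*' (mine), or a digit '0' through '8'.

H H H H H
H H H H H
H H H H H
H H H H H
H 1 H H H
H H H H H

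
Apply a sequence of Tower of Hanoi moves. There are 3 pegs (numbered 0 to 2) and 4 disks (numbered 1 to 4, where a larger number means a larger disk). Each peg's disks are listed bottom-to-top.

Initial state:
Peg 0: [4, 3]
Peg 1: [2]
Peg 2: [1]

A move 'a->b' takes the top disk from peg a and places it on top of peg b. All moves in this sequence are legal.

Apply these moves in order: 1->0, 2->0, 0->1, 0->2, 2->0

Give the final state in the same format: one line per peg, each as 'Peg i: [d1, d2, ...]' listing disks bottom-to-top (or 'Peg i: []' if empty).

Answer: Peg 0: [4, 3, 2]
Peg 1: [1]
Peg 2: []

Derivation:
After move 1 (1->0):
Peg 0: [4, 3, 2]
Peg 1: []
Peg 2: [1]

After move 2 (2->0):
Peg 0: [4, 3, 2, 1]
Peg 1: []
Peg 2: []

After move 3 (0->1):
Peg 0: [4, 3, 2]
Peg 1: [1]
Peg 2: []

After move 4 (0->2):
Peg 0: [4, 3]
Peg 1: [1]
Peg 2: [2]

After move 5 (2->0):
Peg 0: [4, 3, 2]
Peg 1: [1]
Peg 2: []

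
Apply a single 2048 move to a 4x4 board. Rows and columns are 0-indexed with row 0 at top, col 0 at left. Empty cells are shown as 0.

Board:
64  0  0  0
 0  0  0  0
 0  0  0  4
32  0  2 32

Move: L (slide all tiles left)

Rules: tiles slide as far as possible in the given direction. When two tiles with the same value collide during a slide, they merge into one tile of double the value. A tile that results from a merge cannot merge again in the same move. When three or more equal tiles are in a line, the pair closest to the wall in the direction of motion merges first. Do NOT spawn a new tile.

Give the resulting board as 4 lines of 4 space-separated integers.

Slide left:
row 0: [64, 0, 0, 0] -> [64, 0, 0, 0]
row 1: [0, 0, 0, 0] -> [0, 0, 0, 0]
row 2: [0, 0, 0, 4] -> [4, 0, 0, 0]
row 3: [32, 0, 2, 32] -> [32, 2, 32, 0]

Answer: 64  0  0  0
 0  0  0  0
 4  0  0  0
32  2 32  0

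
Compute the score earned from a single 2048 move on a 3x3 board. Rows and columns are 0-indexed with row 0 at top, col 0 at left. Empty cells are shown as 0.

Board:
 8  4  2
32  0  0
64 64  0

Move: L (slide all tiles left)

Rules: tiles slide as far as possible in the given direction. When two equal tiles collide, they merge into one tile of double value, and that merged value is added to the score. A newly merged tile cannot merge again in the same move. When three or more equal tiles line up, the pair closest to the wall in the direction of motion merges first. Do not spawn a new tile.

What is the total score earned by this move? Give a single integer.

Slide left:
row 0: [8, 4, 2] -> [8, 4, 2]  score +0 (running 0)
row 1: [32, 0, 0] -> [32, 0, 0]  score +0 (running 0)
row 2: [64, 64, 0] -> [128, 0, 0]  score +128 (running 128)
Board after move:
  8   4   2
 32   0   0
128   0   0

Answer: 128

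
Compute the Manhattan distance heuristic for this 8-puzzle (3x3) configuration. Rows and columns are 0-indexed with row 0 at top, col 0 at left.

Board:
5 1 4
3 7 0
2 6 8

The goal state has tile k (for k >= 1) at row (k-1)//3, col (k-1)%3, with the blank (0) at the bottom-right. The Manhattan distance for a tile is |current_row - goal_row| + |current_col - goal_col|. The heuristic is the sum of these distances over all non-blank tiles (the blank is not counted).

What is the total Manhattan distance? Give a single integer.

Tile 5: (0,0)->(1,1) = 2
Tile 1: (0,1)->(0,0) = 1
Tile 4: (0,2)->(1,0) = 3
Tile 3: (1,0)->(0,2) = 3
Tile 7: (1,1)->(2,0) = 2
Tile 2: (2,0)->(0,1) = 3
Tile 6: (2,1)->(1,2) = 2
Tile 8: (2,2)->(2,1) = 1
Sum: 2 + 1 + 3 + 3 + 2 + 3 + 2 + 1 = 17

Answer: 17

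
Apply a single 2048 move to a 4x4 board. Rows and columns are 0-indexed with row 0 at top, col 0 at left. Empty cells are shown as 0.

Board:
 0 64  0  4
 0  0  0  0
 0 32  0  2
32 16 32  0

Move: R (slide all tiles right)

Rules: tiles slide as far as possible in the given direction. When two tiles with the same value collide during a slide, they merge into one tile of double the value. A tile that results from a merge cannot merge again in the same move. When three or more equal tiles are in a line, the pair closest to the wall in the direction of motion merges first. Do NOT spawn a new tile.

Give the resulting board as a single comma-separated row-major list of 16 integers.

Answer: 0, 0, 64, 4, 0, 0, 0, 0, 0, 0, 32, 2, 0, 32, 16, 32

Derivation:
Slide right:
row 0: [0, 64, 0, 4] -> [0, 0, 64, 4]
row 1: [0, 0, 0, 0] -> [0, 0, 0, 0]
row 2: [0, 32, 0, 2] -> [0, 0, 32, 2]
row 3: [32, 16, 32, 0] -> [0, 32, 16, 32]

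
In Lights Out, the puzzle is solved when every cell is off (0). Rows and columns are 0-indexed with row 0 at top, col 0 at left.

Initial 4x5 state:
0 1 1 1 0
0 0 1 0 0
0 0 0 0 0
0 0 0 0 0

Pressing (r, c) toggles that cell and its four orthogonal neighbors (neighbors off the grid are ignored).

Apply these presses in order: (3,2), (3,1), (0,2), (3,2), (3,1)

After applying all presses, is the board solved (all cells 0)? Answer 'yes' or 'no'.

After press 1 at (3,2):
0 1 1 1 0
0 0 1 0 0
0 0 1 0 0
0 1 1 1 0

After press 2 at (3,1):
0 1 1 1 0
0 0 1 0 0
0 1 1 0 0
1 0 0 1 0

After press 3 at (0,2):
0 0 0 0 0
0 0 0 0 0
0 1 1 0 0
1 0 0 1 0

After press 4 at (3,2):
0 0 0 0 0
0 0 0 0 0
0 1 0 0 0
1 1 1 0 0

After press 5 at (3,1):
0 0 0 0 0
0 0 0 0 0
0 0 0 0 0
0 0 0 0 0

Lights still on: 0

Answer: yes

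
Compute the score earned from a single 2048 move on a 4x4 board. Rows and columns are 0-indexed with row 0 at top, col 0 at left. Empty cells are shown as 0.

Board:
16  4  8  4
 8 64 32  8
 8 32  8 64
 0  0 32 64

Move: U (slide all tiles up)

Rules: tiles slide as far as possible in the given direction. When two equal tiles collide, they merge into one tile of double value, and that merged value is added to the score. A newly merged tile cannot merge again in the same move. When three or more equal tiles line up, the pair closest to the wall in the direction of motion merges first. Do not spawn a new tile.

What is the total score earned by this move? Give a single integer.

Slide up:
col 0: [16, 8, 8, 0] -> [16, 16, 0, 0]  score +16 (running 16)
col 1: [4, 64, 32, 0] -> [4, 64, 32, 0]  score +0 (running 16)
col 2: [8, 32, 8, 32] -> [8, 32, 8, 32]  score +0 (running 16)
col 3: [4, 8, 64, 64] -> [4, 8, 128, 0]  score +128 (running 144)
Board after move:
 16   4   8   4
 16  64  32   8
  0  32   8 128
  0   0  32   0

Answer: 144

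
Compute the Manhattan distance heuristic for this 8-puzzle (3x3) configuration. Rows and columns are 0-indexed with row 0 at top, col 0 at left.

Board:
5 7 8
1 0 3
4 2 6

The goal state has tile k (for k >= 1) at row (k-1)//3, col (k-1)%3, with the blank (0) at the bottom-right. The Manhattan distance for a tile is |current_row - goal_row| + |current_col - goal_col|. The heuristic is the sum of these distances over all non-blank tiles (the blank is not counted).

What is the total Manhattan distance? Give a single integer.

Tile 5: at (0,0), goal (1,1), distance |0-1|+|0-1| = 2
Tile 7: at (0,1), goal (2,0), distance |0-2|+|1-0| = 3
Tile 8: at (0,2), goal (2,1), distance |0-2|+|2-1| = 3
Tile 1: at (1,0), goal (0,0), distance |1-0|+|0-0| = 1
Tile 3: at (1,2), goal (0,2), distance |1-0|+|2-2| = 1
Tile 4: at (2,0), goal (1,0), distance |2-1|+|0-0| = 1
Tile 2: at (2,1), goal (0,1), distance |2-0|+|1-1| = 2
Tile 6: at (2,2), goal (1,2), distance |2-1|+|2-2| = 1
Sum: 2 + 3 + 3 + 1 + 1 + 1 + 2 + 1 = 14

Answer: 14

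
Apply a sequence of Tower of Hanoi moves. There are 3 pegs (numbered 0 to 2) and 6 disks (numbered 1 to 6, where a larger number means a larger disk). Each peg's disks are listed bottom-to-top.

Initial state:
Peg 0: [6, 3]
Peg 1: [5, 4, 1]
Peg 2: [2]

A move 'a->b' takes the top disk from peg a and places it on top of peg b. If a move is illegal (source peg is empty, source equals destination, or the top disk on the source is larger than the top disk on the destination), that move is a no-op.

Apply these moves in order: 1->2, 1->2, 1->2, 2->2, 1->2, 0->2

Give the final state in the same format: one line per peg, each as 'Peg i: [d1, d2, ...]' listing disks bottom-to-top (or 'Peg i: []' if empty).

Answer: Peg 0: [6, 3]
Peg 1: [5, 4]
Peg 2: [2, 1]

Derivation:
After move 1 (1->2):
Peg 0: [6, 3]
Peg 1: [5, 4]
Peg 2: [2, 1]

After move 2 (1->2):
Peg 0: [6, 3]
Peg 1: [5, 4]
Peg 2: [2, 1]

After move 3 (1->2):
Peg 0: [6, 3]
Peg 1: [5, 4]
Peg 2: [2, 1]

After move 4 (2->2):
Peg 0: [6, 3]
Peg 1: [5, 4]
Peg 2: [2, 1]

After move 5 (1->2):
Peg 0: [6, 3]
Peg 1: [5, 4]
Peg 2: [2, 1]

After move 6 (0->2):
Peg 0: [6, 3]
Peg 1: [5, 4]
Peg 2: [2, 1]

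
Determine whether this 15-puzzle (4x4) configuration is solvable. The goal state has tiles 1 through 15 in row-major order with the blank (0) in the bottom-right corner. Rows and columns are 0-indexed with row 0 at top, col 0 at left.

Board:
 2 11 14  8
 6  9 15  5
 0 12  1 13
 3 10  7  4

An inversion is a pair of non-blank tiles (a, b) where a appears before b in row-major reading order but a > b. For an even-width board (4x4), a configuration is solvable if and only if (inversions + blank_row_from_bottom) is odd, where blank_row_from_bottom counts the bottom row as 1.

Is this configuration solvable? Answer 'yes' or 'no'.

Inversions: 59
Blank is in row 2 (0-indexed from top), which is row 2 counting from the bottom (bottom = 1).
59 + 2 = 61, which is odd, so the puzzle is solvable.

Answer: yes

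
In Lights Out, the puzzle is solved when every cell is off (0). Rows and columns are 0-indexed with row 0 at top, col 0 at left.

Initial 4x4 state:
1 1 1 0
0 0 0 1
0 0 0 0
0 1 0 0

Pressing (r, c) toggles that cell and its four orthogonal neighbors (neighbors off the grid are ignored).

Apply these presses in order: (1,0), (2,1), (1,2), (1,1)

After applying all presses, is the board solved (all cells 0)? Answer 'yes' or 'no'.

Answer: yes

Derivation:
After press 1 at (1,0):
0 1 1 0
1 1 0 1
1 0 0 0
0 1 0 0

After press 2 at (2,1):
0 1 1 0
1 0 0 1
0 1 1 0
0 0 0 0

After press 3 at (1,2):
0 1 0 0
1 1 1 0
0 1 0 0
0 0 0 0

After press 4 at (1,1):
0 0 0 0
0 0 0 0
0 0 0 0
0 0 0 0

Lights still on: 0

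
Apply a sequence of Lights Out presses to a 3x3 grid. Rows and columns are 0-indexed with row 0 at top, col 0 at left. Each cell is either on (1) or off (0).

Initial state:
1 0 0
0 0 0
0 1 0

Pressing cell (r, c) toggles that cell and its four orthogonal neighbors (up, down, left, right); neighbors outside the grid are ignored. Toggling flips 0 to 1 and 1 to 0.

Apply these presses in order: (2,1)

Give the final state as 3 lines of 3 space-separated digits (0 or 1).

After press 1 at (2,1):
1 0 0
0 1 0
1 0 1

Answer: 1 0 0
0 1 0
1 0 1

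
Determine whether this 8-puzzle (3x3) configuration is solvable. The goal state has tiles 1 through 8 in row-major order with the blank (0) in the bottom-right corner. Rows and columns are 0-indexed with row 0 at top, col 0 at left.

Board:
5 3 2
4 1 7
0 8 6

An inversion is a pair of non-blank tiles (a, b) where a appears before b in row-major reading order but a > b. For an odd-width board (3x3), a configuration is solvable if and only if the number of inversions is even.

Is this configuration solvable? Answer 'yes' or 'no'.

Inversions (pairs i<j in row-major order where tile[i] > tile[j] > 0): 10
10 is even, so the puzzle is solvable.

Answer: yes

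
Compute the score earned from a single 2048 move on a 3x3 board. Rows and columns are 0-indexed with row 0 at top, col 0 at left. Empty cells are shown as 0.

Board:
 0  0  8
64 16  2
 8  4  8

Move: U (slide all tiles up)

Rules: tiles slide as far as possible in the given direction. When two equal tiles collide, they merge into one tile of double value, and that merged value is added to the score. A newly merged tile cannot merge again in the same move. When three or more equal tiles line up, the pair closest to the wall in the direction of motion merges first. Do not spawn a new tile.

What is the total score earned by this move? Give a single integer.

Answer: 0

Derivation:
Slide up:
col 0: [0, 64, 8] -> [64, 8, 0]  score +0 (running 0)
col 1: [0, 16, 4] -> [16, 4, 0]  score +0 (running 0)
col 2: [8, 2, 8] -> [8, 2, 8]  score +0 (running 0)
Board after move:
64 16  8
 8  4  2
 0  0  8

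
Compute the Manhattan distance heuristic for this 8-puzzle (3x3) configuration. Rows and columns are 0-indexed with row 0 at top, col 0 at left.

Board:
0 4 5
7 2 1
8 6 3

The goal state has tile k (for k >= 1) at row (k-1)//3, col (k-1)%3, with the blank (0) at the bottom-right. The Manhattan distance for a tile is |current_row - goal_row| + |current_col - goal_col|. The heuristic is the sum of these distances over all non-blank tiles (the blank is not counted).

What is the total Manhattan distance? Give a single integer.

Answer: 14

Derivation:
Tile 4: (0,1)->(1,0) = 2
Tile 5: (0,2)->(1,1) = 2
Tile 7: (1,0)->(2,0) = 1
Tile 2: (1,1)->(0,1) = 1
Tile 1: (1,2)->(0,0) = 3
Tile 8: (2,0)->(2,1) = 1
Tile 6: (2,1)->(1,2) = 2
Tile 3: (2,2)->(0,2) = 2
Sum: 2 + 2 + 1 + 1 + 3 + 1 + 2 + 2 = 14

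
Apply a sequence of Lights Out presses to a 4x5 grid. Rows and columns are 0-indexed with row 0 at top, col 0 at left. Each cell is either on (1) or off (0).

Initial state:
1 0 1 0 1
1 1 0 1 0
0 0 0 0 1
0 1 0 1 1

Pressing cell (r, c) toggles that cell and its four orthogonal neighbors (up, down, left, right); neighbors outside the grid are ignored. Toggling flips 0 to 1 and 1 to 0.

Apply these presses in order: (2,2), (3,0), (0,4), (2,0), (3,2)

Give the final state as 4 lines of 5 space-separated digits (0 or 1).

Answer: 1 0 1 1 0
0 1 1 1 1
0 0 0 1 1
0 1 0 0 1

Derivation:
After press 1 at (2,2):
1 0 1 0 1
1 1 1 1 0
0 1 1 1 1
0 1 1 1 1

After press 2 at (3,0):
1 0 1 0 1
1 1 1 1 0
1 1 1 1 1
1 0 1 1 1

After press 3 at (0,4):
1 0 1 1 0
1 1 1 1 1
1 1 1 1 1
1 0 1 1 1

After press 4 at (2,0):
1 0 1 1 0
0 1 1 1 1
0 0 1 1 1
0 0 1 1 1

After press 5 at (3,2):
1 0 1 1 0
0 1 1 1 1
0 0 0 1 1
0 1 0 0 1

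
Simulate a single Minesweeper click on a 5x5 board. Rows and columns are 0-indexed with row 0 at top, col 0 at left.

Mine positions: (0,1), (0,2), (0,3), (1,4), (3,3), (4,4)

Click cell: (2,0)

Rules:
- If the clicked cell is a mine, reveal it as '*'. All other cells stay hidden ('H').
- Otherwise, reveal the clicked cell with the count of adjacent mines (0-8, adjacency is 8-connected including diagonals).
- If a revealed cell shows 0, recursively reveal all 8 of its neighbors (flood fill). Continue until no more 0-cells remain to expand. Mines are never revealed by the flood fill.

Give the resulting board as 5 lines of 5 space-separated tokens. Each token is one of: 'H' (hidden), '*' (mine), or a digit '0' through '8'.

H H H H H
1 2 3 H H
0 0 1 H H
0 0 1 H H
0 0 1 H H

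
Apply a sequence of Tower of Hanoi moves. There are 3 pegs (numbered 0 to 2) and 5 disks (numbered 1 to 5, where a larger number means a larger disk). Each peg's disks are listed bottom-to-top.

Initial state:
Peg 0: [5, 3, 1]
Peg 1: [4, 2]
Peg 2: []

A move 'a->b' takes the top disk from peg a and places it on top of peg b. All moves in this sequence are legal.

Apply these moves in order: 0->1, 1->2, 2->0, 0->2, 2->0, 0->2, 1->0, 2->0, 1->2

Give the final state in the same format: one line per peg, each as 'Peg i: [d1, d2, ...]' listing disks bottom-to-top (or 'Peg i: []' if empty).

After move 1 (0->1):
Peg 0: [5, 3]
Peg 1: [4, 2, 1]
Peg 2: []

After move 2 (1->2):
Peg 0: [5, 3]
Peg 1: [4, 2]
Peg 2: [1]

After move 3 (2->0):
Peg 0: [5, 3, 1]
Peg 1: [4, 2]
Peg 2: []

After move 4 (0->2):
Peg 0: [5, 3]
Peg 1: [4, 2]
Peg 2: [1]

After move 5 (2->0):
Peg 0: [5, 3, 1]
Peg 1: [4, 2]
Peg 2: []

After move 6 (0->2):
Peg 0: [5, 3]
Peg 1: [4, 2]
Peg 2: [1]

After move 7 (1->0):
Peg 0: [5, 3, 2]
Peg 1: [4]
Peg 2: [1]

After move 8 (2->0):
Peg 0: [5, 3, 2, 1]
Peg 1: [4]
Peg 2: []

After move 9 (1->2):
Peg 0: [5, 3, 2, 1]
Peg 1: []
Peg 2: [4]

Answer: Peg 0: [5, 3, 2, 1]
Peg 1: []
Peg 2: [4]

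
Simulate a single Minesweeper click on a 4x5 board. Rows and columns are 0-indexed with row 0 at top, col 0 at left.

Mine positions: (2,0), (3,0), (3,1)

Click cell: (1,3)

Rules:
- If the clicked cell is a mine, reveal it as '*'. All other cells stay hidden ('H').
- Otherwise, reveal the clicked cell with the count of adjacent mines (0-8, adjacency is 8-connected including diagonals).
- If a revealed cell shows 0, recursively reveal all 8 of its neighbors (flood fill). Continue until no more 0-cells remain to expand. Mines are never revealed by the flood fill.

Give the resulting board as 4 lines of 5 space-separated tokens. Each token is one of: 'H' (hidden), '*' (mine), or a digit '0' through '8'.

0 0 0 0 0
1 1 0 0 0
H 3 1 0 0
H H 1 0 0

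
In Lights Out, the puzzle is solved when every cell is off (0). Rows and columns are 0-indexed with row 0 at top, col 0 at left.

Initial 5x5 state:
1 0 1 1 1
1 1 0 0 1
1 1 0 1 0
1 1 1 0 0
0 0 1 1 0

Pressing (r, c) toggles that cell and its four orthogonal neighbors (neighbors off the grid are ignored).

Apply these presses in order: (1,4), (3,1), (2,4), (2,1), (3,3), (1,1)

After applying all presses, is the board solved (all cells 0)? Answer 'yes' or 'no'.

After press 1 at (1,4):
1 0 1 1 0
1 1 0 1 0
1 1 0 1 1
1 1 1 0 0
0 0 1 1 0

After press 2 at (3,1):
1 0 1 1 0
1 1 0 1 0
1 0 0 1 1
0 0 0 0 0
0 1 1 1 0

After press 3 at (2,4):
1 0 1 1 0
1 1 0 1 1
1 0 0 0 0
0 0 0 0 1
0 1 1 1 0

After press 4 at (2,1):
1 0 1 1 0
1 0 0 1 1
0 1 1 0 0
0 1 0 0 1
0 1 1 1 0

After press 5 at (3,3):
1 0 1 1 0
1 0 0 1 1
0 1 1 1 0
0 1 1 1 0
0 1 1 0 0

After press 6 at (1,1):
1 1 1 1 0
0 1 1 1 1
0 0 1 1 0
0 1 1 1 0
0 1 1 0 0

Lights still on: 15

Answer: no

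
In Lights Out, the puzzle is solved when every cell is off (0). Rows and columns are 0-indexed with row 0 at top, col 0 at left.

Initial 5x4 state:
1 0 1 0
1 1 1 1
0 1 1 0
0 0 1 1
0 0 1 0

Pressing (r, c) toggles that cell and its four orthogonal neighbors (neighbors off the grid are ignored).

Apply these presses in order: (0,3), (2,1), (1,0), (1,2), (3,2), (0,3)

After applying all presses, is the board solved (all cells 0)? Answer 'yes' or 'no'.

After press 1 at (0,3):
1 0 0 1
1 1 1 0
0 1 1 0
0 0 1 1
0 0 1 0

After press 2 at (2,1):
1 0 0 1
1 0 1 0
1 0 0 0
0 1 1 1
0 0 1 0

After press 3 at (1,0):
0 0 0 1
0 1 1 0
0 0 0 0
0 1 1 1
0 0 1 0

After press 4 at (1,2):
0 0 1 1
0 0 0 1
0 0 1 0
0 1 1 1
0 0 1 0

After press 5 at (3,2):
0 0 1 1
0 0 0 1
0 0 0 0
0 0 0 0
0 0 0 0

After press 6 at (0,3):
0 0 0 0
0 0 0 0
0 0 0 0
0 0 0 0
0 0 0 0

Lights still on: 0

Answer: yes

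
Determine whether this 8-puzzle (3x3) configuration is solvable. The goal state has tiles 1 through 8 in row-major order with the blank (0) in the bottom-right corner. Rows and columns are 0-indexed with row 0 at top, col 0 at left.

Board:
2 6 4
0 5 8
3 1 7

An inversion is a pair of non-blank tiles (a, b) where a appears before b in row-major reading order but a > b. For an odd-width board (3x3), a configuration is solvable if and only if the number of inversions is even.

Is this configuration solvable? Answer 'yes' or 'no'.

Answer: no

Derivation:
Inversions (pairs i<j in row-major order where tile[i] > tile[j] > 0): 13
13 is odd, so the puzzle is not solvable.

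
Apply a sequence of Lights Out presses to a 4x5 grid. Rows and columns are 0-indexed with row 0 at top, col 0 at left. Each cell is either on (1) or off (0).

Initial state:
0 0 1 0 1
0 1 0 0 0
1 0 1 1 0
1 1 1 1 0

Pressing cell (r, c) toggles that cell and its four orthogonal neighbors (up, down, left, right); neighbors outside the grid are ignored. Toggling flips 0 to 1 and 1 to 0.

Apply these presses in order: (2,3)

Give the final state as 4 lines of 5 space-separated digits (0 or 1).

Answer: 0 0 1 0 1
0 1 0 1 0
1 0 0 0 1
1 1 1 0 0

Derivation:
After press 1 at (2,3):
0 0 1 0 1
0 1 0 1 0
1 0 0 0 1
1 1 1 0 0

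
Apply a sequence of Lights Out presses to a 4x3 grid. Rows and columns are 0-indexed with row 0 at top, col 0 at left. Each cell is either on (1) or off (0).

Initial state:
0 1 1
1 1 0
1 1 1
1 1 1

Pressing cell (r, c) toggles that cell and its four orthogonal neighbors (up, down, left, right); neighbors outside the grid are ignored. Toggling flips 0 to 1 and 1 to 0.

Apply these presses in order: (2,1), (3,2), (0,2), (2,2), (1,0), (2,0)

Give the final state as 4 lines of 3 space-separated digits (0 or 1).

Answer: 1 0 0
1 1 0
0 0 0
0 1 1

Derivation:
After press 1 at (2,1):
0 1 1
1 0 0
0 0 0
1 0 1

After press 2 at (3,2):
0 1 1
1 0 0
0 0 1
1 1 0

After press 3 at (0,2):
0 0 0
1 0 1
0 0 1
1 1 0

After press 4 at (2,2):
0 0 0
1 0 0
0 1 0
1 1 1

After press 5 at (1,0):
1 0 0
0 1 0
1 1 0
1 1 1

After press 6 at (2,0):
1 0 0
1 1 0
0 0 0
0 1 1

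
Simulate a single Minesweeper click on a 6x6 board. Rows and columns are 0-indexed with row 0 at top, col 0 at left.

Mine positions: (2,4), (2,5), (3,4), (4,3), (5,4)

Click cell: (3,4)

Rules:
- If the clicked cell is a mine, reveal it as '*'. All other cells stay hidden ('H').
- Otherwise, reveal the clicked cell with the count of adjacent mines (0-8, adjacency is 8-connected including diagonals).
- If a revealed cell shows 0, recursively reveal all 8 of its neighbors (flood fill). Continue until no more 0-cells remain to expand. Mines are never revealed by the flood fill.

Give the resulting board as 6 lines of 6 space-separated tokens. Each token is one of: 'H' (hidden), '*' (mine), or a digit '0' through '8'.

H H H H H H
H H H H H H
H H H H H H
H H H H * H
H H H H H H
H H H H H H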